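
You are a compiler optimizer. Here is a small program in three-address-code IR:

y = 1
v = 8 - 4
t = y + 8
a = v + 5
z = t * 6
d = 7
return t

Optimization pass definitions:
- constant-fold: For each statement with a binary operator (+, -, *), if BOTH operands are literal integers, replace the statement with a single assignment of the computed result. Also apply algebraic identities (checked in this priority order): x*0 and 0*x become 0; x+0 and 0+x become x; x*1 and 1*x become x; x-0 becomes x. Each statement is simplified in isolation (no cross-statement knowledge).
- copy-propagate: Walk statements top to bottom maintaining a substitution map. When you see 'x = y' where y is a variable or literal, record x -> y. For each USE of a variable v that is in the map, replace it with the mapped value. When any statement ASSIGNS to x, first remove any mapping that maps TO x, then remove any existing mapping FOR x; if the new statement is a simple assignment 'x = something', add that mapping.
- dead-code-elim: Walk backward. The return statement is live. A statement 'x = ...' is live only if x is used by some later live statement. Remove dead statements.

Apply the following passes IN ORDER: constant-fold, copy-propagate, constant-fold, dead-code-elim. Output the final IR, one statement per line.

Answer: t = 9
return t

Derivation:
Initial IR:
  y = 1
  v = 8 - 4
  t = y + 8
  a = v + 5
  z = t * 6
  d = 7
  return t
After constant-fold (7 stmts):
  y = 1
  v = 4
  t = y + 8
  a = v + 5
  z = t * 6
  d = 7
  return t
After copy-propagate (7 stmts):
  y = 1
  v = 4
  t = 1 + 8
  a = 4 + 5
  z = t * 6
  d = 7
  return t
After constant-fold (7 stmts):
  y = 1
  v = 4
  t = 9
  a = 9
  z = t * 6
  d = 7
  return t
After dead-code-elim (2 stmts):
  t = 9
  return t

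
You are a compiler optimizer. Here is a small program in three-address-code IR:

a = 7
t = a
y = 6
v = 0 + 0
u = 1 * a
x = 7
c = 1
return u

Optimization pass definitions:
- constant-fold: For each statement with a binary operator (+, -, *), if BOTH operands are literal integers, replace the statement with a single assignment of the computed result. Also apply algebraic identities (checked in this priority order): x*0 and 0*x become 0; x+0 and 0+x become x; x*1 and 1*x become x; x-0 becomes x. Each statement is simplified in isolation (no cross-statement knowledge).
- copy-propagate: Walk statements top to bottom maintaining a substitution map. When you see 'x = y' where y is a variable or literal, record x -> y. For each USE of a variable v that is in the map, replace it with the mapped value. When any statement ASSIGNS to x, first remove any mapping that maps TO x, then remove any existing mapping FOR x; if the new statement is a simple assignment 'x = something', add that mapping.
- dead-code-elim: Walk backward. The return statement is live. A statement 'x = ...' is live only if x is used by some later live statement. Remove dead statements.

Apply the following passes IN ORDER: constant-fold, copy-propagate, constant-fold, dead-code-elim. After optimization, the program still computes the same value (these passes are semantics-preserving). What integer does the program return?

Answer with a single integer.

Answer: 7

Derivation:
Initial IR:
  a = 7
  t = a
  y = 6
  v = 0 + 0
  u = 1 * a
  x = 7
  c = 1
  return u
After constant-fold (8 stmts):
  a = 7
  t = a
  y = 6
  v = 0
  u = a
  x = 7
  c = 1
  return u
After copy-propagate (8 stmts):
  a = 7
  t = 7
  y = 6
  v = 0
  u = 7
  x = 7
  c = 1
  return 7
After constant-fold (8 stmts):
  a = 7
  t = 7
  y = 6
  v = 0
  u = 7
  x = 7
  c = 1
  return 7
After dead-code-elim (1 stmts):
  return 7
Evaluate:
  a = 7  =>  a = 7
  t = a  =>  t = 7
  y = 6  =>  y = 6
  v = 0 + 0  =>  v = 0
  u = 1 * a  =>  u = 7
  x = 7  =>  x = 7
  c = 1  =>  c = 1
  return u = 7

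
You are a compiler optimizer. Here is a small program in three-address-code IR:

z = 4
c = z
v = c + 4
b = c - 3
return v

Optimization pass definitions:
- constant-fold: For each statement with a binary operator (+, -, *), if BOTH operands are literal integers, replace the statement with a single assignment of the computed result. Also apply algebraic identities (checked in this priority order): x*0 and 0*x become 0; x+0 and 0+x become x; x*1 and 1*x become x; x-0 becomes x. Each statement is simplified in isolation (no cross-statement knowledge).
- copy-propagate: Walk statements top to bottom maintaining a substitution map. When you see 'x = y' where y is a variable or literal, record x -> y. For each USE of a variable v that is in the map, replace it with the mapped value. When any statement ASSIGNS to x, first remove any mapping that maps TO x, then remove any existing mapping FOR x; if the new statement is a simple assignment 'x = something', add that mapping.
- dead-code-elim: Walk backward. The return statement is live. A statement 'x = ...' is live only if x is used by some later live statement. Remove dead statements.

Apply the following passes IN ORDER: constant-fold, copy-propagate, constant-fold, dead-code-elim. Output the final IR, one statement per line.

Initial IR:
  z = 4
  c = z
  v = c + 4
  b = c - 3
  return v
After constant-fold (5 stmts):
  z = 4
  c = z
  v = c + 4
  b = c - 3
  return v
After copy-propagate (5 stmts):
  z = 4
  c = 4
  v = 4 + 4
  b = 4 - 3
  return v
After constant-fold (5 stmts):
  z = 4
  c = 4
  v = 8
  b = 1
  return v
After dead-code-elim (2 stmts):
  v = 8
  return v

Answer: v = 8
return v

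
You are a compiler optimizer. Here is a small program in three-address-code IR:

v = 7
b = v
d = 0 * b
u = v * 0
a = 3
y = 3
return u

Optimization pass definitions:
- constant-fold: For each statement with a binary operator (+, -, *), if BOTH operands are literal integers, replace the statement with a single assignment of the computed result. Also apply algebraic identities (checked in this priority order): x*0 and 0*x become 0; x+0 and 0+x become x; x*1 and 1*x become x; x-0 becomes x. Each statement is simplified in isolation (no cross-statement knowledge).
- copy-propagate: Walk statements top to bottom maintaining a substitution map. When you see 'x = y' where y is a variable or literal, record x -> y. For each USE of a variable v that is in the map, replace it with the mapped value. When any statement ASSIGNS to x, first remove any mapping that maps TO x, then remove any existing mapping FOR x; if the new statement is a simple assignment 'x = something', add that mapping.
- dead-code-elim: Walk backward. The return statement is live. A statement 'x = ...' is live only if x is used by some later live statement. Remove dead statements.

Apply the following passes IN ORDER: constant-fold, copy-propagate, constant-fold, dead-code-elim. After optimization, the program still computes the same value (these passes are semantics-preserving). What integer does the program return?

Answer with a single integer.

Answer: 0

Derivation:
Initial IR:
  v = 7
  b = v
  d = 0 * b
  u = v * 0
  a = 3
  y = 3
  return u
After constant-fold (7 stmts):
  v = 7
  b = v
  d = 0
  u = 0
  a = 3
  y = 3
  return u
After copy-propagate (7 stmts):
  v = 7
  b = 7
  d = 0
  u = 0
  a = 3
  y = 3
  return 0
After constant-fold (7 stmts):
  v = 7
  b = 7
  d = 0
  u = 0
  a = 3
  y = 3
  return 0
After dead-code-elim (1 stmts):
  return 0
Evaluate:
  v = 7  =>  v = 7
  b = v  =>  b = 7
  d = 0 * b  =>  d = 0
  u = v * 0  =>  u = 0
  a = 3  =>  a = 3
  y = 3  =>  y = 3
  return u = 0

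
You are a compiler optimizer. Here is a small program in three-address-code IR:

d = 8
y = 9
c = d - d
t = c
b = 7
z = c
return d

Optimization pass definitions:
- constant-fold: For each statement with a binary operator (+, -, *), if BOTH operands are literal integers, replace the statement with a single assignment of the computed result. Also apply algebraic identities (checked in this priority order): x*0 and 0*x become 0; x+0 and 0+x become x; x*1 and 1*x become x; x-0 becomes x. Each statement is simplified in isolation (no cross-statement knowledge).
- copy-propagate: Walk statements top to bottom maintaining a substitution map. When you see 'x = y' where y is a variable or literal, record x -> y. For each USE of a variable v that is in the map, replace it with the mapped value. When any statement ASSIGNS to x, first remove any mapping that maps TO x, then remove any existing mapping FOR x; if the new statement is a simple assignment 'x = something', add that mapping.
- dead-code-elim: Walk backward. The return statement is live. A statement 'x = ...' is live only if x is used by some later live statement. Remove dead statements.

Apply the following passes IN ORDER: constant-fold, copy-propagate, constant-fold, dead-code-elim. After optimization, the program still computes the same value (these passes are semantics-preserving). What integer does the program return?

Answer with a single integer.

Answer: 8

Derivation:
Initial IR:
  d = 8
  y = 9
  c = d - d
  t = c
  b = 7
  z = c
  return d
After constant-fold (7 stmts):
  d = 8
  y = 9
  c = d - d
  t = c
  b = 7
  z = c
  return d
After copy-propagate (7 stmts):
  d = 8
  y = 9
  c = 8 - 8
  t = c
  b = 7
  z = c
  return 8
After constant-fold (7 stmts):
  d = 8
  y = 9
  c = 0
  t = c
  b = 7
  z = c
  return 8
After dead-code-elim (1 stmts):
  return 8
Evaluate:
  d = 8  =>  d = 8
  y = 9  =>  y = 9
  c = d - d  =>  c = 0
  t = c  =>  t = 0
  b = 7  =>  b = 7
  z = c  =>  z = 0
  return d = 8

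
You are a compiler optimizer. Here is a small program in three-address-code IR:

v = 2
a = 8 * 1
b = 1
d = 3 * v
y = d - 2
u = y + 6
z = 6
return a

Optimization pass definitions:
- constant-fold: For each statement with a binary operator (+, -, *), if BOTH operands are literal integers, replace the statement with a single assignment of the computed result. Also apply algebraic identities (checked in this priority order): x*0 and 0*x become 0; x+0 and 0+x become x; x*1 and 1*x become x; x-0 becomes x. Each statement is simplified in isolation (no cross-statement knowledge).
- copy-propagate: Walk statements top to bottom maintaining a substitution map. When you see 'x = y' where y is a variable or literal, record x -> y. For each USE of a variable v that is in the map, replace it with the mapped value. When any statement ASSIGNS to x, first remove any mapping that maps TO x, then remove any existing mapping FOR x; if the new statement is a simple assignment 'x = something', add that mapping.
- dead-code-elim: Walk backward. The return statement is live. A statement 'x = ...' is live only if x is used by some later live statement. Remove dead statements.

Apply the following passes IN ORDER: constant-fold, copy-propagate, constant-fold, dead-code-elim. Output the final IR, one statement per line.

Initial IR:
  v = 2
  a = 8 * 1
  b = 1
  d = 3 * v
  y = d - 2
  u = y + 6
  z = 6
  return a
After constant-fold (8 stmts):
  v = 2
  a = 8
  b = 1
  d = 3 * v
  y = d - 2
  u = y + 6
  z = 6
  return a
After copy-propagate (8 stmts):
  v = 2
  a = 8
  b = 1
  d = 3 * 2
  y = d - 2
  u = y + 6
  z = 6
  return 8
After constant-fold (8 stmts):
  v = 2
  a = 8
  b = 1
  d = 6
  y = d - 2
  u = y + 6
  z = 6
  return 8
After dead-code-elim (1 stmts):
  return 8

Answer: return 8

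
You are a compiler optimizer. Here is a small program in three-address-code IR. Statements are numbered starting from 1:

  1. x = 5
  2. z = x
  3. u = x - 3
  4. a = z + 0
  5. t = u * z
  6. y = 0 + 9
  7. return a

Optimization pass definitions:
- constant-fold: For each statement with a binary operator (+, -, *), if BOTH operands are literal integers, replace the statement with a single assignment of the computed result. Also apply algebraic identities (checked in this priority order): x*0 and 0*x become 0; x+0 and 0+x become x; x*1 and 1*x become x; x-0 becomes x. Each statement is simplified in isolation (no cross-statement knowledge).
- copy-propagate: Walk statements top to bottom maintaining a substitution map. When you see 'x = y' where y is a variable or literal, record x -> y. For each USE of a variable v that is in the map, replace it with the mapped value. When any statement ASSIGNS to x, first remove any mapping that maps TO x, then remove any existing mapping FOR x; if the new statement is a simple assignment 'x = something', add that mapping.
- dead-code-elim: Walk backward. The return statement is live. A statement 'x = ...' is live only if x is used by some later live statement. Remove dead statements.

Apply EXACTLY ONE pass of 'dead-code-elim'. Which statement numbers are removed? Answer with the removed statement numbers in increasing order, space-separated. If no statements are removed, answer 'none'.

Answer: 3 5 6

Derivation:
Backward liveness scan:
Stmt 1 'x = 5': KEEP (x is live); live-in = []
Stmt 2 'z = x': KEEP (z is live); live-in = ['x']
Stmt 3 'u = x - 3': DEAD (u not in live set ['z'])
Stmt 4 'a = z + 0': KEEP (a is live); live-in = ['z']
Stmt 5 't = u * z': DEAD (t not in live set ['a'])
Stmt 6 'y = 0 + 9': DEAD (y not in live set ['a'])
Stmt 7 'return a': KEEP (return); live-in = ['a']
Removed statement numbers: [3, 5, 6]
Surviving IR:
  x = 5
  z = x
  a = z + 0
  return a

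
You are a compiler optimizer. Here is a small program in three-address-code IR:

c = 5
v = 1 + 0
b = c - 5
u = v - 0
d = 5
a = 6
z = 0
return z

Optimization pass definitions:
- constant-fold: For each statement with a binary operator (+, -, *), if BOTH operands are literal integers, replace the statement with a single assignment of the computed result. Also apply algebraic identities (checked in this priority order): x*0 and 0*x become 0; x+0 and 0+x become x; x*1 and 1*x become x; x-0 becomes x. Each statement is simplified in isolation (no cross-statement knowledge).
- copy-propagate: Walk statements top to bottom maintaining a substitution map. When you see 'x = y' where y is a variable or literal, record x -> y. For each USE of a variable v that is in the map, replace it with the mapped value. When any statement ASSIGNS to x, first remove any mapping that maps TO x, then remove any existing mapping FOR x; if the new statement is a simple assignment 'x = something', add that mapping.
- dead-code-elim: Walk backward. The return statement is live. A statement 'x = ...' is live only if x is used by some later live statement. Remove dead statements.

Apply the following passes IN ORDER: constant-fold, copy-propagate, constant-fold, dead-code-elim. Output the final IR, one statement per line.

Answer: return 0

Derivation:
Initial IR:
  c = 5
  v = 1 + 0
  b = c - 5
  u = v - 0
  d = 5
  a = 6
  z = 0
  return z
After constant-fold (8 stmts):
  c = 5
  v = 1
  b = c - 5
  u = v
  d = 5
  a = 6
  z = 0
  return z
After copy-propagate (8 stmts):
  c = 5
  v = 1
  b = 5 - 5
  u = 1
  d = 5
  a = 6
  z = 0
  return 0
After constant-fold (8 stmts):
  c = 5
  v = 1
  b = 0
  u = 1
  d = 5
  a = 6
  z = 0
  return 0
After dead-code-elim (1 stmts):
  return 0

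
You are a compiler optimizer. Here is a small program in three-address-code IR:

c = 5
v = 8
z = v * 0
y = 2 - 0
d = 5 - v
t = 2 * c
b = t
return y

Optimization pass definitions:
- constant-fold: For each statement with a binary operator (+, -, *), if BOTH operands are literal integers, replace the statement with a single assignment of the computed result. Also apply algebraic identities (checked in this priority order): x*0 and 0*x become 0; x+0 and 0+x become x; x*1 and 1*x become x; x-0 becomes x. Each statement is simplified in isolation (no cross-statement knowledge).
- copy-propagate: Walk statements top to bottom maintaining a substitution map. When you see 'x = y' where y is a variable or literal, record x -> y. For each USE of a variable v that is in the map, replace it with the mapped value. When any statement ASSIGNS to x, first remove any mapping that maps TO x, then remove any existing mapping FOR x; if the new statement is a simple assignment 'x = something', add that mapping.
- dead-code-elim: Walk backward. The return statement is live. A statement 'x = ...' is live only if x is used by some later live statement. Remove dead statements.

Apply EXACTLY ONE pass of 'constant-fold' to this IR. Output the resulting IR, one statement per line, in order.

Applying constant-fold statement-by-statement:
  [1] c = 5  (unchanged)
  [2] v = 8  (unchanged)
  [3] z = v * 0  -> z = 0
  [4] y = 2 - 0  -> y = 2
  [5] d = 5 - v  (unchanged)
  [6] t = 2 * c  (unchanged)
  [7] b = t  (unchanged)
  [8] return y  (unchanged)
Result (8 stmts):
  c = 5
  v = 8
  z = 0
  y = 2
  d = 5 - v
  t = 2 * c
  b = t
  return y

Answer: c = 5
v = 8
z = 0
y = 2
d = 5 - v
t = 2 * c
b = t
return y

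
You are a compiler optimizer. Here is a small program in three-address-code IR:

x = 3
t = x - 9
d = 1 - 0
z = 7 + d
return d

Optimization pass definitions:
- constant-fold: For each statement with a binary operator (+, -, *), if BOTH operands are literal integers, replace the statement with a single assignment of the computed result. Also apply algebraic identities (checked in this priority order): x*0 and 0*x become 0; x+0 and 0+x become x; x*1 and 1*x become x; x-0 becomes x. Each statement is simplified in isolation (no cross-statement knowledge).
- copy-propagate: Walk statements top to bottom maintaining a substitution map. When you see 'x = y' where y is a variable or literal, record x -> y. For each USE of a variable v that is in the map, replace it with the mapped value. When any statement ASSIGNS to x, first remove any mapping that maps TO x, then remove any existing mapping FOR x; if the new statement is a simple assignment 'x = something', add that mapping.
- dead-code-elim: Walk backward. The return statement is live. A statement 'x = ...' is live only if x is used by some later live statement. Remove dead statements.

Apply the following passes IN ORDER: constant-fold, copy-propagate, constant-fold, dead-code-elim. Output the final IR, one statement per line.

Initial IR:
  x = 3
  t = x - 9
  d = 1 - 0
  z = 7 + d
  return d
After constant-fold (5 stmts):
  x = 3
  t = x - 9
  d = 1
  z = 7 + d
  return d
After copy-propagate (5 stmts):
  x = 3
  t = 3 - 9
  d = 1
  z = 7 + 1
  return 1
After constant-fold (5 stmts):
  x = 3
  t = -6
  d = 1
  z = 8
  return 1
After dead-code-elim (1 stmts):
  return 1

Answer: return 1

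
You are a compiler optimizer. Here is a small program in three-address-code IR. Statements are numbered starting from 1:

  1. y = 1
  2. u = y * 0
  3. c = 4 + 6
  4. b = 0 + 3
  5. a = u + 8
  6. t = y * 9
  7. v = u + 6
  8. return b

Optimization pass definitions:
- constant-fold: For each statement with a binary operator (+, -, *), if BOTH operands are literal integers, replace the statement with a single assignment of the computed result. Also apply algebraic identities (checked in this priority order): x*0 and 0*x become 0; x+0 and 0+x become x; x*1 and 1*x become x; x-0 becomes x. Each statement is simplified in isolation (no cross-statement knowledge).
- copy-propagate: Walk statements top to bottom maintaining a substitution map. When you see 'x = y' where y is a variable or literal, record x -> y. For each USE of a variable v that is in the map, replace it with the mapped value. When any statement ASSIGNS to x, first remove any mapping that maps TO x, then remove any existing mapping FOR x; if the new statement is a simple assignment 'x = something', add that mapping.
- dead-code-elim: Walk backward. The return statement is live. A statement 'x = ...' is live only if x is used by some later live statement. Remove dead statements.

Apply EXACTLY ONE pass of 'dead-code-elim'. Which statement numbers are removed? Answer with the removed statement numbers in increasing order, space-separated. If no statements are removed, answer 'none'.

Backward liveness scan:
Stmt 1 'y = 1': DEAD (y not in live set [])
Stmt 2 'u = y * 0': DEAD (u not in live set [])
Stmt 3 'c = 4 + 6': DEAD (c not in live set [])
Stmt 4 'b = 0 + 3': KEEP (b is live); live-in = []
Stmt 5 'a = u + 8': DEAD (a not in live set ['b'])
Stmt 6 't = y * 9': DEAD (t not in live set ['b'])
Stmt 7 'v = u + 6': DEAD (v not in live set ['b'])
Stmt 8 'return b': KEEP (return); live-in = ['b']
Removed statement numbers: [1, 2, 3, 5, 6, 7]
Surviving IR:
  b = 0 + 3
  return b

Answer: 1 2 3 5 6 7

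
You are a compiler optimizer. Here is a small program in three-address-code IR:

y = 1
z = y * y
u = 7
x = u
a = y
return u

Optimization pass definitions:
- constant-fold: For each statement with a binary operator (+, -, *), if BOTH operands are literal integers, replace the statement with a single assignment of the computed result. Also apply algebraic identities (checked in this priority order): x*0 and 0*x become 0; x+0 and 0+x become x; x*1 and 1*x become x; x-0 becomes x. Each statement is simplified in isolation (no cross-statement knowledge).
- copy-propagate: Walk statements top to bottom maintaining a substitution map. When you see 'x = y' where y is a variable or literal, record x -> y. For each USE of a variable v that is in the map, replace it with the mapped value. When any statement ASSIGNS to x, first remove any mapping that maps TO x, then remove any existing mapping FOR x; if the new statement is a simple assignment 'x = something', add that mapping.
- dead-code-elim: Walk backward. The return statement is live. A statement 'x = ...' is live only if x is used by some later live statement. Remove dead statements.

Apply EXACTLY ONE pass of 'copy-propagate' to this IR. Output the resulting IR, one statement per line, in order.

Answer: y = 1
z = 1 * 1
u = 7
x = 7
a = 1
return 7

Derivation:
Applying copy-propagate statement-by-statement:
  [1] y = 1  (unchanged)
  [2] z = y * y  -> z = 1 * 1
  [3] u = 7  (unchanged)
  [4] x = u  -> x = 7
  [5] a = y  -> a = 1
  [6] return u  -> return 7
Result (6 stmts):
  y = 1
  z = 1 * 1
  u = 7
  x = 7
  a = 1
  return 7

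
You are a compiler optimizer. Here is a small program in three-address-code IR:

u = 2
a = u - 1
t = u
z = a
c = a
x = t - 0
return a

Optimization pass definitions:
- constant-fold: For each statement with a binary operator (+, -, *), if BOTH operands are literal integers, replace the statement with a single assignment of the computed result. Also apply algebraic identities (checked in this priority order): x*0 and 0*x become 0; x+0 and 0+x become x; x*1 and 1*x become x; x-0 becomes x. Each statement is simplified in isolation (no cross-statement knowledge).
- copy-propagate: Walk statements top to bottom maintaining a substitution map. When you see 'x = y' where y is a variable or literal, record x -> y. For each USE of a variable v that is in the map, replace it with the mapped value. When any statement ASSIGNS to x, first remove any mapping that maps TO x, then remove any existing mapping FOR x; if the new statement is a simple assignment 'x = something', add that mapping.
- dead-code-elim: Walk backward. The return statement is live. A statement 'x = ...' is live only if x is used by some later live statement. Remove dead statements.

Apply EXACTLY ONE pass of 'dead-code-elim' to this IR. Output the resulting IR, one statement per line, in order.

Applying dead-code-elim statement-by-statement:
  [7] return a  -> KEEP (return); live=['a']
  [6] x = t - 0  -> DEAD (x not live)
  [5] c = a  -> DEAD (c not live)
  [4] z = a  -> DEAD (z not live)
  [3] t = u  -> DEAD (t not live)
  [2] a = u - 1  -> KEEP; live=['u']
  [1] u = 2  -> KEEP; live=[]
Result (3 stmts):
  u = 2
  a = u - 1
  return a

Answer: u = 2
a = u - 1
return a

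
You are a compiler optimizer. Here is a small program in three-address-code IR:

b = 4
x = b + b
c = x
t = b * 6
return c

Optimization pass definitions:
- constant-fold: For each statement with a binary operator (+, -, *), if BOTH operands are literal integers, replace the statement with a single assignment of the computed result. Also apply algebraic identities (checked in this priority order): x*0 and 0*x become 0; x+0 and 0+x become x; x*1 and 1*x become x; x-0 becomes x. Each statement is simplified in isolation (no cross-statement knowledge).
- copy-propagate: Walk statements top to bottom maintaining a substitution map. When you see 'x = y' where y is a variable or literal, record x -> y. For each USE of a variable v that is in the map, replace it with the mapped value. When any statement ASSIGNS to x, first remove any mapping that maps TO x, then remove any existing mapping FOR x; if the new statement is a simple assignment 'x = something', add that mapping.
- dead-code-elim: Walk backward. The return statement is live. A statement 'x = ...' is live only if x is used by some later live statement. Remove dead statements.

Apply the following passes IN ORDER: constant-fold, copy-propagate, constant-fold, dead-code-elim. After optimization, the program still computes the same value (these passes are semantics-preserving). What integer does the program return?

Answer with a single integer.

Answer: 8

Derivation:
Initial IR:
  b = 4
  x = b + b
  c = x
  t = b * 6
  return c
After constant-fold (5 stmts):
  b = 4
  x = b + b
  c = x
  t = b * 6
  return c
After copy-propagate (5 stmts):
  b = 4
  x = 4 + 4
  c = x
  t = 4 * 6
  return x
After constant-fold (5 stmts):
  b = 4
  x = 8
  c = x
  t = 24
  return x
After dead-code-elim (2 stmts):
  x = 8
  return x
Evaluate:
  b = 4  =>  b = 4
  x = b + b  =>  x = 8
  c = x  =>  c = 8
  t = b * 6  =>  t = 24
  return c = 8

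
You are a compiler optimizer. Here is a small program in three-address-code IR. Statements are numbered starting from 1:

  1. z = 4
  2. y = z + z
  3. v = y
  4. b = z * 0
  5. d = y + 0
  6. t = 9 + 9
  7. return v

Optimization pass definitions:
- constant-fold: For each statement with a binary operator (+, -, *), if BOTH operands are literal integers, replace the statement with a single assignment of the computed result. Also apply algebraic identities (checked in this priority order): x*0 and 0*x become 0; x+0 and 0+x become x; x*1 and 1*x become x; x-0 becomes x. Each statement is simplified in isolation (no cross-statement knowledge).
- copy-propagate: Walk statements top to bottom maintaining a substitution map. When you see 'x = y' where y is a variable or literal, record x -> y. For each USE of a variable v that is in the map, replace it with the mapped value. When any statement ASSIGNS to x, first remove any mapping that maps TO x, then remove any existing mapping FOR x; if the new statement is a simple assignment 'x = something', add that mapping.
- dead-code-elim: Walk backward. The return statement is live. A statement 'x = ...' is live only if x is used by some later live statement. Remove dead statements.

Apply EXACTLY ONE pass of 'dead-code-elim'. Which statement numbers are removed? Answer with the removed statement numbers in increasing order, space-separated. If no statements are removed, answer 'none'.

Answer: 4 5 6

Derivation:
Backward liveness scan:
Stmt 1 'z = 4': KEEP (z is live); live-in = []
Stmt 2 'y = z + z': KEEP (y is live); live-in = ['z']
Stmt 3 'v = y': KEEP (v is live); live-in = ['y']
Stmt 4 'b = z * 0': DEAD (b not in live set ['v'])
Stmt 5 'd = y + 0': DEAD (d not in live set ['v'])
Stmt 6 't = 9 + 9': DEAD (t not in live set ['v'])
Stmt 7 'return v': KEEP (return); live-in = ['v']
Removed statement numbers: [4, 5, 6]
Surviving IR:
  z = 4
  y = z + z
  v = y
  return v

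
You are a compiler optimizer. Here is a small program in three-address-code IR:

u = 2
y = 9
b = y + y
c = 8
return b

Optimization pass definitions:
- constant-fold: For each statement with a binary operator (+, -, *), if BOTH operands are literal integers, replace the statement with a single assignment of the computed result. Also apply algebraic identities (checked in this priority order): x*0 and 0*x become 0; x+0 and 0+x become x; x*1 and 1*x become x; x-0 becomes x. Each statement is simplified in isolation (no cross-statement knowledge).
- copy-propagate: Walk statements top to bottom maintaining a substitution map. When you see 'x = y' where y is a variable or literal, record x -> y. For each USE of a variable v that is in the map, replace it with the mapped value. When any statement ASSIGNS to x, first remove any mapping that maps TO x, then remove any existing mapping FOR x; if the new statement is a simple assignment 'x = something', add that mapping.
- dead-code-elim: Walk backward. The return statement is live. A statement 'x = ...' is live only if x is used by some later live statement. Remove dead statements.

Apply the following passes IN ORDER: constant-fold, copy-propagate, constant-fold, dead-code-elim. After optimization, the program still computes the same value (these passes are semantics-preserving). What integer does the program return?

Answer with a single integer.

Initial IR:
  u = 2
  y = 9
  b = y + y
  c = 8
  return b
After constant-fold (5 stmts):
  u = 2
  y = 9
  b = y + y
  c = 8
  return b
After copy-propagate (5 stmts):
  u = 2
  y = 9
  b = 9 + 9
  c = 8
  return b
After constant-fold (5 stmts):
  u = 2
  y = 9
  b = 18
  c = 8
  return b
After dead-code-elim (2 stmts):
  b = 18
  return b
Evaluate:
  u = 2  =>  u = 2
  y = 9  =>  y = 9
  b = y + y  =>  b = 18
  c = 8  =>  c = 8
  return b = 18

Answer: 18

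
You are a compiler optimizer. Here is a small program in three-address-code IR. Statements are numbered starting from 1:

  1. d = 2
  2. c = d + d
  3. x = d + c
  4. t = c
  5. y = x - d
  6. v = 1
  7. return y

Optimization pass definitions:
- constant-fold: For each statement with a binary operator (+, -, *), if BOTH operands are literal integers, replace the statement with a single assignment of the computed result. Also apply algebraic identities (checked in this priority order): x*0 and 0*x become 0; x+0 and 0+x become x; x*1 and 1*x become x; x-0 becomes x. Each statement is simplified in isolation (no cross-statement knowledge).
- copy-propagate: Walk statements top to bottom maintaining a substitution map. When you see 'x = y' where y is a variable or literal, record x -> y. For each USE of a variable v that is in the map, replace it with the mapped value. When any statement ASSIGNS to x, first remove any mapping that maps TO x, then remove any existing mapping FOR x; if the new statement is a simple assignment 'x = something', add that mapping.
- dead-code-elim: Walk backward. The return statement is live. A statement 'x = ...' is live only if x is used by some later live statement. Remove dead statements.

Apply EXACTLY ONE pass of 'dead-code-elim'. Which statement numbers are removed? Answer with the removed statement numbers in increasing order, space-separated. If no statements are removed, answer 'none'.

Backward liveness scan:
Stmt 1 'd = 2': KEEP (d is live); live-in = []
Stmt 2 'c = d + d': KEEP (c is live); live-in = ['d']
Stmt 3 'x = d + c': KEEP (x is live); live-in = ['c', 'd']
Stmt 4 't = c': DEAD (t not in live set ['d', 'x'])
Stmt 5 'y = x - d': KEEP (y is live); live-in = ['d', 'x']
Stmt 6 'v = 1': DEAD (v not in live set ['y'])
Stmt 7 'return y': KEEP (return); live-in = ['y']
Removed statement numbers: [4, 6]
Surviving IR:
  d = 2
  c = d + d
  x = d + c
  y = x - d
  return y

Answer: 4 6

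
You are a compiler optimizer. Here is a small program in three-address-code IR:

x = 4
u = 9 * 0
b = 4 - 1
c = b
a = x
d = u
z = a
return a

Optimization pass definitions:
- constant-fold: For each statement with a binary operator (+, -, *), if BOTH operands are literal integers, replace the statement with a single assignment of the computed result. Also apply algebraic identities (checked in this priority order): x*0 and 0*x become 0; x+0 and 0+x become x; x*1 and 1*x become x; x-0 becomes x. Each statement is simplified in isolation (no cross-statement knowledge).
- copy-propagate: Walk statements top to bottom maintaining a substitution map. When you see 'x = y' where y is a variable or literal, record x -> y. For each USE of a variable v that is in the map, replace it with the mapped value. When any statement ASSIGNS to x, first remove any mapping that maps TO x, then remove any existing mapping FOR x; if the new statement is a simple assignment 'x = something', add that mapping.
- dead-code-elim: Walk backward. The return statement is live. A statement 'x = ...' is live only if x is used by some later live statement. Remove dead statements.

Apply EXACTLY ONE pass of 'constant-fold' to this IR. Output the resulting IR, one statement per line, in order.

Answer: x = 4
u = 0
b = 3
c = b
a = x
d = u
z = a
return a

Derivation:
Applying constant-fold statement-by-statement:
  [1] x = 4  (unchanged)
  [2] u = 9 * 0  -> u = 0
  [3] b = 4 - 1  -> b = 3
  [4] c = b  (unchanged)
  [5] a = x  (unchanged)
  [6] d = u  (unchanged)
  [7] z = a  (unchanged)
  [8] return a  (unchanged)
Result (8 stmts):
  x = 4
  u = 0
  b = 3
  c = b
  a = x
  d = u
  z = a
  return a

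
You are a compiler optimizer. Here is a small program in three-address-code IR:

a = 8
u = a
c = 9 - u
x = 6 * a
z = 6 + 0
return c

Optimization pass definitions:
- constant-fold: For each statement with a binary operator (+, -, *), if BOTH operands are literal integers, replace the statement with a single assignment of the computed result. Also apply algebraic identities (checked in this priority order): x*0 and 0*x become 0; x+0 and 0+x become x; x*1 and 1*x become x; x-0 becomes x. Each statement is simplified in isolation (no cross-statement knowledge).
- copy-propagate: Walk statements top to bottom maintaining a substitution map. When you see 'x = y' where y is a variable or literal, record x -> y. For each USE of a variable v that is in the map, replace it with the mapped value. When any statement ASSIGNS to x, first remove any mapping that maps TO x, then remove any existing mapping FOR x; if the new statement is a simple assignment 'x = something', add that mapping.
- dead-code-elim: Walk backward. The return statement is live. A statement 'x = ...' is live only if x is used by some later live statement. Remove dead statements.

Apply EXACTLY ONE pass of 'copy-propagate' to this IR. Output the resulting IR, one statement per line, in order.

Answer: a = 8
u = 8
c = 9 - 8
x = 6 * 8
z = 6 + 0
return c

Derivation:
Applying copy-propagate statement-by-statement:
  [1] a = 8  (unchanged)
  [2] u = a  -> u = 8
  [3] c = 9 - u  -> c = 9 - 8
  [4] x = 6 * a  -> x = 6 * 8
  [5] z = 6 + 0  (unchanged)
  [6] return c  (unchanged)
Result (6 stmts):
  a = 8
  u = 8
  c = 9 - 8
  x = 6 * 8
  z = 6 + 0
  return c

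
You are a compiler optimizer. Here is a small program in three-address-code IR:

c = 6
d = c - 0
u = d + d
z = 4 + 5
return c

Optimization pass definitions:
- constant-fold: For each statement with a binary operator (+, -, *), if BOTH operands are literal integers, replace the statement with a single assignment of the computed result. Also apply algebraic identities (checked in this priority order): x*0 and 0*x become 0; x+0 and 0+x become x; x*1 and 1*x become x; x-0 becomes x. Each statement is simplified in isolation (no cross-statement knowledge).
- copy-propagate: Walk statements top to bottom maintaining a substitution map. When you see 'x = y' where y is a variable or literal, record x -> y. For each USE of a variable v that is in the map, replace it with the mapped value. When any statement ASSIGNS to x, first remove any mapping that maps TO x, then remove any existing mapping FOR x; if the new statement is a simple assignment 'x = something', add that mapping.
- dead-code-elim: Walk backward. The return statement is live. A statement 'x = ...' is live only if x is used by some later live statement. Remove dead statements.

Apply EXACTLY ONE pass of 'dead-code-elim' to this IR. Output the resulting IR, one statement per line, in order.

Answer: c = 6
return c

Derivation:
Applying dead-code-elim statement-by-statement:
  [5] return c  -> KEEP (return); live=['c']
  [4] z = 4 + 5  -> DEAD (z not live)
  [3] u = d + d  -> DEAD (u not live)
  [2] d = c - 0  -> DEAD (d not live)
  [1] c = 6  -> KEEP; live=[]
Result (2 stmts):
  c = 6
  return c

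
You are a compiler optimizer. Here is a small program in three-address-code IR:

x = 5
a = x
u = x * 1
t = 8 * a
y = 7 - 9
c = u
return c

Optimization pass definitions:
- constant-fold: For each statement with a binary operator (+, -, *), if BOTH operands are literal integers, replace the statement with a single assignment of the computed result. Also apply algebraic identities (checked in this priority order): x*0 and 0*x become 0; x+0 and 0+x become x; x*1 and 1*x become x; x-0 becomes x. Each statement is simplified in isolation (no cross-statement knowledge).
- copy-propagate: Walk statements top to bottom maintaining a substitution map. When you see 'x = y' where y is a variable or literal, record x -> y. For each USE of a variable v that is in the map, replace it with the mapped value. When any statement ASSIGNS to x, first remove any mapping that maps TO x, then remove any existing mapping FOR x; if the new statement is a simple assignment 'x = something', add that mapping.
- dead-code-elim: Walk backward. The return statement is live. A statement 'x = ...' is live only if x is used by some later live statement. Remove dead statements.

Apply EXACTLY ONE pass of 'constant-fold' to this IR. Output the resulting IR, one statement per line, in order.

Applying constant-fold statement-by-statement:
  [1] x = 5  (unchanged)
  [2] a = x  (unchanged)
  [3] u = x * 1  -> u = x
  [4] t = 8 * a  (unchanged)
  [5] y = 7 - 9  -> y = -2
  [6] c = u  (unchanged)
  [7] return c  (unchanged)
Result (7 stmts):
  x = 5
  a = x
  u = x
  t = 8 * a
  y = -2
  c = u
  return c

Answer: x = 5
a = x
u = x
t = 8 * a
y = -2
c = u
return c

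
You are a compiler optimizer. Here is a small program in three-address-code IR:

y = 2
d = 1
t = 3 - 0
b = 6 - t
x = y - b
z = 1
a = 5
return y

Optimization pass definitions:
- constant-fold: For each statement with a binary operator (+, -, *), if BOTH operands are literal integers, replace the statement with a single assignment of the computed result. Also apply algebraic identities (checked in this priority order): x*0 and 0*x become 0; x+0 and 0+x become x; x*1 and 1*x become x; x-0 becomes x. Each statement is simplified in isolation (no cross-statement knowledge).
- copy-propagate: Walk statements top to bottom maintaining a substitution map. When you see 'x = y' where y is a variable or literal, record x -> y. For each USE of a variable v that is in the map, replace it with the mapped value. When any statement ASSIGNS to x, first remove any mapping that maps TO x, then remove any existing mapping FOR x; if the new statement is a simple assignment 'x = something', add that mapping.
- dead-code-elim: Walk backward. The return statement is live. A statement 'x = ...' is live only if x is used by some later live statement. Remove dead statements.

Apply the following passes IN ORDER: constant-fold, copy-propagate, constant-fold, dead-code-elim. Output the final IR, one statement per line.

Initial IR:
  y = 2
  d = 1
  t = 3 - 0
  b = 6 - t
  x = y - b
  z = 1
  a = 5
  return y
After constant-fold (8 stmts):
  y = 2
  d = 1
  t = 3
  b = 6 - t
  x = y - b
  z = 1
  a = 5
  return y
After copy-propagate (8 stmts):
  y = 2
  d = 1
  t = 3
  b = 6 - 3
  x = 2 - b
  z = 1
  a = 5
  return 2
After constant-fold (8 stmts):
  y = 2
  d = 1
  t = 3
  b = 3
  x = 2 - b
  z = 1
  a = 5
  return 2
After dead-code-elim (1 stmts):
  return 2

Answer: return 2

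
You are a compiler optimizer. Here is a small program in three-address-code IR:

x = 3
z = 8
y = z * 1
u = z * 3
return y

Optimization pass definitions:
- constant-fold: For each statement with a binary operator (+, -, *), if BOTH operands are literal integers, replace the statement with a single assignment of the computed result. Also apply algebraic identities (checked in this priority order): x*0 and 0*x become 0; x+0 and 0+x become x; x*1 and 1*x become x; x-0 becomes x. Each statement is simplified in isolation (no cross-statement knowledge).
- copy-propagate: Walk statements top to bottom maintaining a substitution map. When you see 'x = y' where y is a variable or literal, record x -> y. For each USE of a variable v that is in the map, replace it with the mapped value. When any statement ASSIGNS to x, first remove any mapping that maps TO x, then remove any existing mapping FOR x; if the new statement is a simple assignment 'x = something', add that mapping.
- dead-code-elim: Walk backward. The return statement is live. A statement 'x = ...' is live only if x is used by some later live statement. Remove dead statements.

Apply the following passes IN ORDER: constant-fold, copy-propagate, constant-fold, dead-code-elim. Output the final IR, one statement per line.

Answer: return 8

Derivation:
Initial IR:
  x = 3
  z = 8
  y = z * 1
  u = z * 3
  return y
After constant-fold (5 stmts):
  x = 3
  z = 8
  y = z
  u = z * 3
  return y
After copy-propagate (5 stmts):
  x = 3
  z = 8
  y = 8
  u = 8 * 3
  return 8
After constant-fold (5 stmts):
  x = 3
  z = 8
  y = 8
  u = 24
  return 8
After dead-code-elim (1 stmts):
  return 8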